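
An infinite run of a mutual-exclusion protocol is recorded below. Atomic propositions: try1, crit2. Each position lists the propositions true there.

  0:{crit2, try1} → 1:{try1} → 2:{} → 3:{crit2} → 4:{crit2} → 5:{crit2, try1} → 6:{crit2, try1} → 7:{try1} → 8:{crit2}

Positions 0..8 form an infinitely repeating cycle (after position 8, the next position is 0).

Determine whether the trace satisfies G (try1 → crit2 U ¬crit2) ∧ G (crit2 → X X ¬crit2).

No

try1 → crit2 U ¬crit2 holds at every position 0..8, and those are all positions ever visited, so G (try1 → crit2 U ¬crit2) holds.
Positions where try1 holds: 0, 1, 5, 6, 7.
Check crit2 U ¬crit2 at each: 0→ok, 1→ok, 5→ok, 6→ok, 7→ok.
crit2 → X X ¬crit2 must hold at every position from 0 onward. It fails at position 3, so G (crit2 → X X ¬crit2) is false.
Positions where crit2 holds: 0, 3, 4, 5, 6, 8.
Check X X ¬crit2 at each: 0→ok, 3→fails, 4→fails, 5→ok, 6→fails, 8→ok.
At position 0: G (try1 → crit2 U ¬crit2) is true; G (crit2 → X X ¬crit2) is false; so G (try1 → crit2 U ¬crit2) ∧ G (crit2 → X X ¬crit2) is false.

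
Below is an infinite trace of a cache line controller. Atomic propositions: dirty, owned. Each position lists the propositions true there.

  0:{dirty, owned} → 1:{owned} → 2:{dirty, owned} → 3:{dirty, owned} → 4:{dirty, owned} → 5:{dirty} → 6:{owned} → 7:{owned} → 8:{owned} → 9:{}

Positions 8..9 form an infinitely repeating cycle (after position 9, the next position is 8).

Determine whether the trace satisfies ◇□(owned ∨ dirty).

□(owned ∨ dirty) is false at every position 0..9, so it never becomes true and ◇□(owned ∨ dirty) fails.

No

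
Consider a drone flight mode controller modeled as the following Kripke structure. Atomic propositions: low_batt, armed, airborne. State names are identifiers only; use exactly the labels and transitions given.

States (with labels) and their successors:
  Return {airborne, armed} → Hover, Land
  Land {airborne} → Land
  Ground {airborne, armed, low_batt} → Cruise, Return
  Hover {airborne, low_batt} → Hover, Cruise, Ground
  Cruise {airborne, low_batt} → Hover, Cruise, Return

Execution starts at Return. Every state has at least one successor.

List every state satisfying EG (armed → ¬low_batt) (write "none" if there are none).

States satisfying armed → ¬low_batt: {Return, Land, Hover, Cruise}.
States satisfying EG (armed → ¬low_batt): {Return, Land, Hover, Cruise}.

{Return, Land, Hover, Cruise}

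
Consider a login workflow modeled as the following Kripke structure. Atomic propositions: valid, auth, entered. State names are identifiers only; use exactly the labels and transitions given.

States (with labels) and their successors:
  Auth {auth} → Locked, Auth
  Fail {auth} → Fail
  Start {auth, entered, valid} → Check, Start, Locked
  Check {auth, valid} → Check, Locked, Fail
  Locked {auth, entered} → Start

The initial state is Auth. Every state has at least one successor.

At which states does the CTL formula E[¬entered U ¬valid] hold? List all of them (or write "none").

States satisfying ¬entered: {Auth, Fail, Check}.
States satisfying ¬valid: {Auth, Fail, Locked}.
States satisfying E[¬entered U ¬valid]: {Auth, Fail, Check, Locked}.

{Auth, Fail, Check, Locked}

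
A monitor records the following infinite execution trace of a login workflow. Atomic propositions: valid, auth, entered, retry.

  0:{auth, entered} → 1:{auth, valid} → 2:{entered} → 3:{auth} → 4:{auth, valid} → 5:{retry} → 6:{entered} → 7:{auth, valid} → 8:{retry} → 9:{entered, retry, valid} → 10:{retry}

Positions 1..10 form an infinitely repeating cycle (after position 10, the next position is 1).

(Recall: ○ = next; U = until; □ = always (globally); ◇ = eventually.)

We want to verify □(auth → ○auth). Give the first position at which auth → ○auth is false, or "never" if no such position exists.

1

Check auth → ○auth at each position in order: 0 ✓.
At position 1 the labels are {auth, valid} and the next position 2 has {entered}, so auth → ○auth is false there. This is the first violation.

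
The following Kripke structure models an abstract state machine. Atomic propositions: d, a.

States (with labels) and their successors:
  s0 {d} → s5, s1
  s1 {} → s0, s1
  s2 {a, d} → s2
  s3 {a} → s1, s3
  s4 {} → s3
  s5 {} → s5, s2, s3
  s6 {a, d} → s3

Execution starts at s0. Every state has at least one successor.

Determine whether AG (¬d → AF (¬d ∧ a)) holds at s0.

States satisfying ¬d → AF (¬d ∧ a): {s0, s2, s3, s4, s6}.
States satisfying AG (¬d → AF (¬d ∧ a)): {s2}.
s1 is reachable from s0 and violates ¬d → AF (¬d ∧ a), so AG fails at s0.
s0 ∉ Sat(AG (¬d → AF (¬d ∧ a))).

Violated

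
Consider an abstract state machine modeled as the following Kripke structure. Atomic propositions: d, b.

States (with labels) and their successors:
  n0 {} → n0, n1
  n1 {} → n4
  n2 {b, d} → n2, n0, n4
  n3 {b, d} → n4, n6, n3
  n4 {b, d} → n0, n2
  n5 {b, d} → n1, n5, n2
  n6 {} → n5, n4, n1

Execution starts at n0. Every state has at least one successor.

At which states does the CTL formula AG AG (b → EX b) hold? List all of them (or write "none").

{n0, n1, n2, n3, n4, n5, n6}

States satisfying AG (b → EX b): {n0, n1, n2, n3, n4, n5, n6}.
States satisfying AG AG (b → EX b): {n0, n1, n2, n3, n4, n5, n6}.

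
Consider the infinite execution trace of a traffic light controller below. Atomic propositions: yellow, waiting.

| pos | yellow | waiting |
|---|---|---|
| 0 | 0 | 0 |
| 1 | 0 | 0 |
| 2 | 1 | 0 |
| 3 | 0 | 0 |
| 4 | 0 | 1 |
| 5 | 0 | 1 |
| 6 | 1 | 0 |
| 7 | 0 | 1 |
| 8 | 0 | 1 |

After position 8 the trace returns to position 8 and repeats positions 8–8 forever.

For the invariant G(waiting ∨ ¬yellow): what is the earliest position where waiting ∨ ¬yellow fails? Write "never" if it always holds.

2

Check waiting ∨ ¬yellow at each position in order: 0 ✓, 1 ✓.
At position 2 the labels are {yellow}, so waiting ∨ ¬yellow is false there. This is the first violation.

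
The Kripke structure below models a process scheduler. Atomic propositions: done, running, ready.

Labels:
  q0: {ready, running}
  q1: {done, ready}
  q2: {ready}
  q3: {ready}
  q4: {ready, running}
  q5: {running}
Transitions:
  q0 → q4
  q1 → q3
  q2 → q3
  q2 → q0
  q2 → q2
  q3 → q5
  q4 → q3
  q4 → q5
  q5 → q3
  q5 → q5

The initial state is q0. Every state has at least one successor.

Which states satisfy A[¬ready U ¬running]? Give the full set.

States satisfying ¬ready: {q5}.
States satisfying ¬running: {q1, q2, q3}.
States satisfying A[¬ready U ¬running]: {q1, q2, q3}.

{q1, q2, q3}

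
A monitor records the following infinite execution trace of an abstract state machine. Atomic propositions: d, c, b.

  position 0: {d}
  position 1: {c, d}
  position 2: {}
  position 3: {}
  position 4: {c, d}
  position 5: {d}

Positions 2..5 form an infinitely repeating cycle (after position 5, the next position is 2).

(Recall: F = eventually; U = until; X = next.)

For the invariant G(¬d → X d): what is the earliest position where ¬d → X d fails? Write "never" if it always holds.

2

Check ¬d → X d at each position in order: 0 ✓, 1 ✓.
At position 2 the labels are {} and the next position 3 has {}, so ¬d → X d is false there. This is the first violation.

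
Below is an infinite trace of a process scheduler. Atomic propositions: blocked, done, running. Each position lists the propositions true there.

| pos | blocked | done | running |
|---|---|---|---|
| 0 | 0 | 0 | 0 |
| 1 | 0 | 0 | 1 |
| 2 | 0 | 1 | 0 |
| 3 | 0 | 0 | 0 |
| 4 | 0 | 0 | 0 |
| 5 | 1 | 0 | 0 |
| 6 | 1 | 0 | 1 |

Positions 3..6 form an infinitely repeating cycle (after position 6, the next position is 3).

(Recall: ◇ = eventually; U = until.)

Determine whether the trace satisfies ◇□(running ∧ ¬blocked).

□(running ∧ ¬blocked) is false at every position 0..6, so it never becomes true and ◇□(running ∧ ¬blocked) fails.

Violated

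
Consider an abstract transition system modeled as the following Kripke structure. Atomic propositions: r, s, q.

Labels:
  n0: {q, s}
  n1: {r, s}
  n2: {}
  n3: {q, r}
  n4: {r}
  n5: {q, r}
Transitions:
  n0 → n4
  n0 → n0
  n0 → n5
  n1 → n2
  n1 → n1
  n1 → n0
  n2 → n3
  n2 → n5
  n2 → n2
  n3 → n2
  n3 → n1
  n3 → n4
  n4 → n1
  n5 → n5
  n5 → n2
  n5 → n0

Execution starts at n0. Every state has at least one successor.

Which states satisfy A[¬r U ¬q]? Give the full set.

States satisfying ¬r: {n0, n2}.
States satisfying ¬q: {n1, n2, n4}.
States satisfying A[¬r U ¬q]: {n1, n2, n4}.

{n1, n2, n4}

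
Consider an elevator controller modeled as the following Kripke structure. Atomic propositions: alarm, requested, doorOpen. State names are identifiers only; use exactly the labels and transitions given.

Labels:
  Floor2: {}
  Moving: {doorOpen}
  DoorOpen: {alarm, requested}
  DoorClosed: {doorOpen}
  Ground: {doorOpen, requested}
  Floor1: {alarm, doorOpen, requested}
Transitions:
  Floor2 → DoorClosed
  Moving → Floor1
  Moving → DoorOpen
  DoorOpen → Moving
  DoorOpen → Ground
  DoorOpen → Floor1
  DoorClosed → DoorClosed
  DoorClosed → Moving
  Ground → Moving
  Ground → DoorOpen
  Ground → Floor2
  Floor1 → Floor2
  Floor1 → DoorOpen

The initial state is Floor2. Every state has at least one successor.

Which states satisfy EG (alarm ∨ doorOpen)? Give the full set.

States satisfying alarm ∨ doorOpen: {Moving, DoorOpen, DoorClosed, Ground, Floor1}.
States satisfying EG (alarm ∨ doorOpen): {Moving, DoorOpen, DoorClosed, Ground, Floor1}.

{Moving, DoorOpen, DoorClosed, Ground, Floor1}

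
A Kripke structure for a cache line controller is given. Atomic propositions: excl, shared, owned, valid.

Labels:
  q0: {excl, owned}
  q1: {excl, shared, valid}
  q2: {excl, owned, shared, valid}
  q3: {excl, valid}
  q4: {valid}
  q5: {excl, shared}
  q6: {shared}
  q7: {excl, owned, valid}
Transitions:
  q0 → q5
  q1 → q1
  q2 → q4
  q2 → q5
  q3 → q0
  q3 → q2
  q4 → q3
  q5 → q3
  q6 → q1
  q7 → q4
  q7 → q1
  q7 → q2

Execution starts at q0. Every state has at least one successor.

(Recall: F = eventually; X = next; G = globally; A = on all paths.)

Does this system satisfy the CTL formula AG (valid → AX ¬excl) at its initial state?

States satisfying valid → AX ¬excl: {q0, q5, q6}.
States satisfying AG (valid → AX ¬excl): ∅.
q2 is reachable from q0 and violates valid → AX ¬excl, so AG fails at q0.
q0 ∉ Sat(AG (valid → AX ¬excl)).

No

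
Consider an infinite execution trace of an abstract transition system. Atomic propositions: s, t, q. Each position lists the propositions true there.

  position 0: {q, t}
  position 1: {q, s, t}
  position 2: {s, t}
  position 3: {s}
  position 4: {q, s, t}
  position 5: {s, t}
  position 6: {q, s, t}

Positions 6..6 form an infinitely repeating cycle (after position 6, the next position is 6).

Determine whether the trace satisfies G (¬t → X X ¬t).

Does not hold

¬t → X X ¬t must hold at every position from 0 onward. It fails at position 3, so G (¬t → X X ¬t) is false.
Positions where ¬t holds: 3.
Check X X ¬t at each: 3→fails.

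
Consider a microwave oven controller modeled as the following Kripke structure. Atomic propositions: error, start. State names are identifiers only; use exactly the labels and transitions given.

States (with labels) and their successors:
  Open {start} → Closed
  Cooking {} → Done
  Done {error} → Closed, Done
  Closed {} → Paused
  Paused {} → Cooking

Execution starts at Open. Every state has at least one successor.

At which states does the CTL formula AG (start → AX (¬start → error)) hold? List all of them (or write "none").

{Cooking, Done, Closed, Paused}

States satisfying start → AX (¬start → error): {Cooking, Done, Closed, Paused}.
States satisfying AG (start → AX (¬start → error)): {Cooking, Done, Closed, Paused}.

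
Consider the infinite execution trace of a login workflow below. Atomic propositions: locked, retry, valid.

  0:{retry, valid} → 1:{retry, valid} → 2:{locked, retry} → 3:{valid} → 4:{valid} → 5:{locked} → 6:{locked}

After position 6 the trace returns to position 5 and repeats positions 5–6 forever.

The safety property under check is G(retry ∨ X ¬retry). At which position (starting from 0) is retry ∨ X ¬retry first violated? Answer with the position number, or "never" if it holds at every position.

retry ∨ X ¬retry holds at every position 0..6, and those are all the positions the trace ever visits, so the invariant G(retry ∨ X ¬retry) is never violated.

never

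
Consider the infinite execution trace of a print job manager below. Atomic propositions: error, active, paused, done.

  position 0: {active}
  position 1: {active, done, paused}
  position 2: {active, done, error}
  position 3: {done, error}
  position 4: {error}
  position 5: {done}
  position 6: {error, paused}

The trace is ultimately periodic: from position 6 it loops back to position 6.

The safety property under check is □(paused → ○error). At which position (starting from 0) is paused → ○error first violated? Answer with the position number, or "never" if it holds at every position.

never

paused → ○error holds at every position 0..6, and those are all the positions the trace ever visits, so the invariant □(paused → ○error) is never violated.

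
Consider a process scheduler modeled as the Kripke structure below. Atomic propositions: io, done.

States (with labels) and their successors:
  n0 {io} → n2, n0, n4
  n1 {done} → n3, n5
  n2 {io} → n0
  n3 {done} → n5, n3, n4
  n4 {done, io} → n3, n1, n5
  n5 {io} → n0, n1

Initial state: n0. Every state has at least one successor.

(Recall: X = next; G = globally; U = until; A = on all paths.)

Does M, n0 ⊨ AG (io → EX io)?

States satisfying io → EX io: {n0, n1, n2, n3, n4, n5}.
States satisfying AG (io → EX io): {n0, n1, n2, n3, n4, n5}.
Every state reachable from n0 satisfies io → EX io.
n0 ∈ Sat(AG (io → EX io)).

Yes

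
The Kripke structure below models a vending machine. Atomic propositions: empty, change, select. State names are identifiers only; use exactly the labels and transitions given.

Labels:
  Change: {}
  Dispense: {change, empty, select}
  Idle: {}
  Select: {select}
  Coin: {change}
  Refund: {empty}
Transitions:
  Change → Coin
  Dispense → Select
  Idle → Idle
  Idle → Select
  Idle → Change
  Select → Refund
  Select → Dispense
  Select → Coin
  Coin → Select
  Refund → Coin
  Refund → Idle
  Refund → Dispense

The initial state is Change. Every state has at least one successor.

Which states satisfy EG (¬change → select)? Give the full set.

{Dispense, Select, Coin}

States satisfying ¬change → select: {Dispense, Select, Coin}.
States satisfying EG (¬change → select): {Dispense, Select, Coin}.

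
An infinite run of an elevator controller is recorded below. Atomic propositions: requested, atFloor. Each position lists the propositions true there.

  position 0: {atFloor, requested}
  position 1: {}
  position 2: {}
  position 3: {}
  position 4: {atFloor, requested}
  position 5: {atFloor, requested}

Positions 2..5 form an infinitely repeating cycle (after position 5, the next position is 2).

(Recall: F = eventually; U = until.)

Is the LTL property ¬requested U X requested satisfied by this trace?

Walking from position 0: at position 0, X requested has not yet held and ¬requested fails, so ¬requested U X requested is false.

Does not hold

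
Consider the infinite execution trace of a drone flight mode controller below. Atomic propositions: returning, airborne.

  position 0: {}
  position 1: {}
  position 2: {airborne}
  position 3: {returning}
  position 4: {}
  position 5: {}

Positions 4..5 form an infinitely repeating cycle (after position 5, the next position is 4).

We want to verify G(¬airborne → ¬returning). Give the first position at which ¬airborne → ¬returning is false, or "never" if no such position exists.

3

Check ¬airborne → ¬returning at each position in order: 0 ✓, 1 ✓, 2 ✓.
At position 3 the labels are {returning}, so ¬airborne → ¬returning is false there. This is the first violation.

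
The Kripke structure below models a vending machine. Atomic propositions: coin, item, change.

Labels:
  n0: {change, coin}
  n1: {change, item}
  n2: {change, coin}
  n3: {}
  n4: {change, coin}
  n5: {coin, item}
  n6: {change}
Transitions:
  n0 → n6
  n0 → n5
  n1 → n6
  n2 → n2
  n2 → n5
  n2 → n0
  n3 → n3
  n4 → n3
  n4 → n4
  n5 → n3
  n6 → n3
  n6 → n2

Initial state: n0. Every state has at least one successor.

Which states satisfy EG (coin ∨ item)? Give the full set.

States satisfying coin ∨ item: {n0, n1, n2, n4, n5}.
States satisfying EG (coin ∨ item): {n2, n4}.

{n2, n4}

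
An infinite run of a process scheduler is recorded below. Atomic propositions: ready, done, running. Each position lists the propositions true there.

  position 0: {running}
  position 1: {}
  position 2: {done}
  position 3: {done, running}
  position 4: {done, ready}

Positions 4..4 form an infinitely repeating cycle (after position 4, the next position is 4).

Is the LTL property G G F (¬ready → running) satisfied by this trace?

G F (¬ready → running) holds at every position 0..4, and those are all positions ever visited, so G G F (¬ready → running) holds.

Satisfied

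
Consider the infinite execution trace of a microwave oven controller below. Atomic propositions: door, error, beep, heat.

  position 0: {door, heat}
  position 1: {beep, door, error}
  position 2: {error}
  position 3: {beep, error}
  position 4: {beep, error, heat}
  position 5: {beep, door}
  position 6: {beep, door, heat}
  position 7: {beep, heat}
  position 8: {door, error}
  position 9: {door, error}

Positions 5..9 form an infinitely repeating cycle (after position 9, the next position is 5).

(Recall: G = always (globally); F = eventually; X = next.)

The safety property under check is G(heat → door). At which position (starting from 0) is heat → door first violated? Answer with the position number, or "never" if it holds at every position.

4

Check heat → door at each position in order: 0 ✓, 1 ✓, 2 ✓, 3 ✓.
At position 4 the labels are {beep, error, heat}, so heat → door is false there. This is the first violation.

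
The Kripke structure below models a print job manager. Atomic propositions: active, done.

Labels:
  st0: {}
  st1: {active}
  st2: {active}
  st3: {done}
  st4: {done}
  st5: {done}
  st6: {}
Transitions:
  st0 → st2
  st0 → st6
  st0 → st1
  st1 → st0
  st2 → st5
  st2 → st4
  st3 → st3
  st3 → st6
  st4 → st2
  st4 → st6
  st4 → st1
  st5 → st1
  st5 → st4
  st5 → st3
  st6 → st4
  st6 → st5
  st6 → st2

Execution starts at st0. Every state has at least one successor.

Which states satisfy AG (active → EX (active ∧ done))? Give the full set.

States satisfying active → EX (active ∧ done): {st0, st3, st4, st5, st6}.
States satisfying AG (active → EX (active ∧ done)): ∅.

none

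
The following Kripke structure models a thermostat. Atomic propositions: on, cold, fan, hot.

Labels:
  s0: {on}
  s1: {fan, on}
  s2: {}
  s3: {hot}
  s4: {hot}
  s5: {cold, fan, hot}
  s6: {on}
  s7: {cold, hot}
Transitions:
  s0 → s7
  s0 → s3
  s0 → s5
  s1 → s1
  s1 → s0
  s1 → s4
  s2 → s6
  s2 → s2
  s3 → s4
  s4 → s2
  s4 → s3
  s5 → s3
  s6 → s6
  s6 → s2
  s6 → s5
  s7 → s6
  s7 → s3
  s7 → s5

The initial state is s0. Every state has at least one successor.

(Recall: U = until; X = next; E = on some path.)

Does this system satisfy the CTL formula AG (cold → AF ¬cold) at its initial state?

Yes

States satisfying cold → AF ¬cold: {s0, s1, s2, s3, s4, s5, s6, s7}.
States satisfying AG (cold → AF ¬cold): {s0, s1, s2, s3, s4, s5, s6, s7}.
Every state reachable from s0 satisfies cold → AF ¬cold.
s0 ∈ Sat(AG (cold → AF ¬cold)).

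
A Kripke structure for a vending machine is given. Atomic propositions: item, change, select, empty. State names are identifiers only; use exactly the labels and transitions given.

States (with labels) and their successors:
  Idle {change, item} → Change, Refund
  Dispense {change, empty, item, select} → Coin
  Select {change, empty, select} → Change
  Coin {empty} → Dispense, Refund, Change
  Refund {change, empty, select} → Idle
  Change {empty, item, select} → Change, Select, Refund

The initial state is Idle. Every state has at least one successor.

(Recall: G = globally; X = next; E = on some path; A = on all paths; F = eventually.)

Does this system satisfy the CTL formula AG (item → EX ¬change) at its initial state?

States satisfying item → EX ¬change: {Idle, Dispense, Select, Coin, Refund, Change}.
States satisfying AG (item → EX ¬change): {Idle, Dispense, Select, Coin, Refund, Change}.
Every state reachable from Idle satisfies item → EX ¬change.
Idle ∈ Sat(AG (item → EX ¬change)).

Satisfied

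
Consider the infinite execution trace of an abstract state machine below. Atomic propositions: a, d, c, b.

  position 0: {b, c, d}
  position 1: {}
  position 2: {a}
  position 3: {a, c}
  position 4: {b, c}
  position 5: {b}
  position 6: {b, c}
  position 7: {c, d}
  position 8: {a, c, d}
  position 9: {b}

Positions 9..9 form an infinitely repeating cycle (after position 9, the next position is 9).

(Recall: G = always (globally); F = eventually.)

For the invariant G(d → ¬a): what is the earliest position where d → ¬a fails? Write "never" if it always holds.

8

Check d → ¬a at each position in order: 0 ✓, 1 ✓, 2 ✓, 3 ✓, 4 ✓, 5 ✓, 6 ✓, 7 ✓.
At position 8 the labels are {a, c, d}, so d → ¬a is false there. This is the first violation.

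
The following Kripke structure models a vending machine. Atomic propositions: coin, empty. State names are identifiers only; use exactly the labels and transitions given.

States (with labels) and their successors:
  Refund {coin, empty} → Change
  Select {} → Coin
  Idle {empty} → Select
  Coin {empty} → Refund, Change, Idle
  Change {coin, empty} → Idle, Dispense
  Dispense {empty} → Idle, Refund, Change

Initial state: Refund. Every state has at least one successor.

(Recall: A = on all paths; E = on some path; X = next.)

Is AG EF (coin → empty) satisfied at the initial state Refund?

States satisfying EF (coin → empty): {Refund, Select, Idle, Coin, Change, Dispense}.
States satisfying AG EF (coin → empty): {Refund, Select, Idle, Coin, Change, Dispense}.
Every state reachable from Refund satisfies EF (coin → empty).
Refund ∈ Sat(AG EF (coin → empty)).

Holds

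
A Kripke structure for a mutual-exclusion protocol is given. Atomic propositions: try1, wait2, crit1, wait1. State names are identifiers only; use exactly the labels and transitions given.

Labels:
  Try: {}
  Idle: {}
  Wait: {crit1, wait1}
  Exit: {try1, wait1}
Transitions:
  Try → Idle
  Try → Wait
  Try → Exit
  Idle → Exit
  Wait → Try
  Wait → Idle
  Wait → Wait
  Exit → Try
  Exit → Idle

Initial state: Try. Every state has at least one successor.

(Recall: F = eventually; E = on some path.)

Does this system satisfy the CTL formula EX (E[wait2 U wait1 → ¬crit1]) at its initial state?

Satisfied

States satisfying E[wait2 U wait1 → ¬crit1]: {Try, Idle, Exit}.
States satisfying EX (E[wait2 U wait1 → ¬crit1]): {Try, Idle, Wait, Exit}.
Try ∈ Sat(EX (E[wait2 U wait1 → ¬crit1])).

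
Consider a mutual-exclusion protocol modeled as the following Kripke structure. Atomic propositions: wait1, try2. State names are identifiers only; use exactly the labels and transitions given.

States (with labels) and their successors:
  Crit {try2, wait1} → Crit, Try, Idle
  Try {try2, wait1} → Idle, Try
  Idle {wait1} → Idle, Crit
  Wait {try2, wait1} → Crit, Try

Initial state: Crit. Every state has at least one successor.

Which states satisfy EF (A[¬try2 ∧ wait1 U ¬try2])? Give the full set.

{Crit, Try, Idle, Wait}

States satisfying A[¬try2 ∧ wait1 U ¬try2]: {Idle}.
States satisfying EF (A[¬try2 ∧ wait1 U ¬try2]): {Crit, Try, Idle, Wait}.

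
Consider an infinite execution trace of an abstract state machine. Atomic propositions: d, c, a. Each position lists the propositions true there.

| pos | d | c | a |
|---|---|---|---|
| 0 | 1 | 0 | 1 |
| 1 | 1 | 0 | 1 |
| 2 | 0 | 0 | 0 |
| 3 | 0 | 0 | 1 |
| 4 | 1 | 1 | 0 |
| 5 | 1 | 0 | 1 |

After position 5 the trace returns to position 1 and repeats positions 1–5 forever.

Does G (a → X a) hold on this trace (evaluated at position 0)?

a → X a must hold at every position from 0 onward. It fails at position 1, so G (a → X a) is false.
Positions where a holds: 0, 1, 3, 5.
Check X a at each: 0→ok, 1→fails, 3→fails, 5→ok.

No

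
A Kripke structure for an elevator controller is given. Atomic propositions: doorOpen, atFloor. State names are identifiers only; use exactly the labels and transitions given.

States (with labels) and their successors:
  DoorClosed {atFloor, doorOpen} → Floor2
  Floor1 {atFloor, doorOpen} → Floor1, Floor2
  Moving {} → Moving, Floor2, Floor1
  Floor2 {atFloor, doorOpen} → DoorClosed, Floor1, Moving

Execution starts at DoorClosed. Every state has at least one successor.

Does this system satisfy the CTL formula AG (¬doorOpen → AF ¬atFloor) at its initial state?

Satisfied

States satisfying ¬doorOpen → AF ¬atFloor: {DoorClosed, Floor1, Moving, Floor2}.
States satisfying AG (¬doorOpen → AF ¬atFloor): {DoorClosed, Floor1, Moving, Floor2}.
Every state reachable from DoorClosed satisfies ¬doorOpen → AF ¬atFloor.
DoorClosed ∈ Sat(AG (¬doorOpen → AF ¬atFloor)).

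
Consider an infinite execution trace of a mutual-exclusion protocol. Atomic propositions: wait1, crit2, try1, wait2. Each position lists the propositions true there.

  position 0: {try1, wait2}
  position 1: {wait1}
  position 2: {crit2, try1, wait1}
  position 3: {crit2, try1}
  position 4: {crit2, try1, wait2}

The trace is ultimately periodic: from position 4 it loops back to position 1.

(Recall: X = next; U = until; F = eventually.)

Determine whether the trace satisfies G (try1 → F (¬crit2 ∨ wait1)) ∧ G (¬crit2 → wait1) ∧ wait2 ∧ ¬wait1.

Does not hold

try1 → F (¬crit2 ∨ wait1) holds at every position 0..4, and those are all positions ever visited, so G (try1 → F (¬crit2 ∨ wait1)) holds.
Positions where try1 holds: 0, 2, 3, 4.
Check F (¬crit2 ∨ wait1) at each: 0→ok, 2→ok, 3→ok, 4→ok.
At position 0: G (try1 → F (¬crit2 ∨ wait1)) is true; G (¬crit2 → wait1) ∧ wait2 ∧ ¬wait1 is false; so G (try1 → F (¬crit2 ∨ wait1)) ∧ G (¬crit2 → wait1) ∧ wait2 ∧ ¬wait1 is false.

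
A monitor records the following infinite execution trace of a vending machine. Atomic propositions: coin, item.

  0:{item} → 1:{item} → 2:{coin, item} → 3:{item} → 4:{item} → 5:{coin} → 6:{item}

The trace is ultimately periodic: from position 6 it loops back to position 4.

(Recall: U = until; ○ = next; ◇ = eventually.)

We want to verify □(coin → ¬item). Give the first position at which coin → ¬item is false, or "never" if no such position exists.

2

Check coin → ¬item at each position in order: 0 ✓, 1 ✓.
At position 2 the labels are {coin, item}, so coin → ¬item is false there. This is the first violation.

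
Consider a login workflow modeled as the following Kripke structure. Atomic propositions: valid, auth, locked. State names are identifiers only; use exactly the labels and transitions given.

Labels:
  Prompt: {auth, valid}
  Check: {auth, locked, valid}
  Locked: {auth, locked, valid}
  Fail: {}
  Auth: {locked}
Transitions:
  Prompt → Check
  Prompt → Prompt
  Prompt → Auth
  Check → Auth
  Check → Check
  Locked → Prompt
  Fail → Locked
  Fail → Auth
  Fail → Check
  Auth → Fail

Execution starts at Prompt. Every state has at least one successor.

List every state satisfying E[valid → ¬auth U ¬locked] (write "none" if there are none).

States satisfying valid → ¬auth: {Fail, Auth}.
States satisfying ¬locked: {Prompt, Fail}.
States satisfying E[valid → ¬auth U ¬locked]: {Prompt, Fail, Auth}.

{Prompt, Fail, Auth}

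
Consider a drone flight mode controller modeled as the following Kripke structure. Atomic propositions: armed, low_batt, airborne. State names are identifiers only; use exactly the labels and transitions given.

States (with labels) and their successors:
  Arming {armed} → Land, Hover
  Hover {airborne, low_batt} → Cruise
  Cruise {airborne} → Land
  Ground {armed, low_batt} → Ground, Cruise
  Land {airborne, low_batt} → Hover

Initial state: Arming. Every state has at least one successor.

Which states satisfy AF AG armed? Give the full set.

none

States satisfying AG armed: ∅.
States satisfying AF AG armed: ∅.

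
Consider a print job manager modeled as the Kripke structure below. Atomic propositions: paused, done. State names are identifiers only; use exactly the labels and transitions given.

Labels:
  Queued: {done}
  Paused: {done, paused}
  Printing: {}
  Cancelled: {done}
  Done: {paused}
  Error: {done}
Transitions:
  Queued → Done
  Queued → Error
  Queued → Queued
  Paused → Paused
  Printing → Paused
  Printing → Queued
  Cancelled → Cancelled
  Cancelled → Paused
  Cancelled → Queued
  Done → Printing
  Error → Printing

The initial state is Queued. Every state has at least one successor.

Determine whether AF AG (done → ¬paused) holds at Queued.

States satisfying AG (done → ¬paused): ∅.
States satisfying AF AG (done → ¬paused): ∅.
There is a path from Queued along which AG (done → ¬paused) never holds.
Queued ∉ Sat(AF AG (done → ¬paused)).

Does not hold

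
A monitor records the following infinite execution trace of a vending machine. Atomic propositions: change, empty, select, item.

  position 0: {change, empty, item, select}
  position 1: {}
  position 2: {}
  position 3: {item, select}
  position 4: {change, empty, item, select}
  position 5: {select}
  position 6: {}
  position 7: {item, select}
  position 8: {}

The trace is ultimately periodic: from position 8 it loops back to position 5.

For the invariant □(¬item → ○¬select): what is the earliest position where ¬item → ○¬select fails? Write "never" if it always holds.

2

Check ¬item → ○¬select at each position in order: 0 ✓, 1 ✓.
At position 2 the labels are {} and the next position 3 has {item, select}, so ¬item → ○¬select is false there. This is the first violation.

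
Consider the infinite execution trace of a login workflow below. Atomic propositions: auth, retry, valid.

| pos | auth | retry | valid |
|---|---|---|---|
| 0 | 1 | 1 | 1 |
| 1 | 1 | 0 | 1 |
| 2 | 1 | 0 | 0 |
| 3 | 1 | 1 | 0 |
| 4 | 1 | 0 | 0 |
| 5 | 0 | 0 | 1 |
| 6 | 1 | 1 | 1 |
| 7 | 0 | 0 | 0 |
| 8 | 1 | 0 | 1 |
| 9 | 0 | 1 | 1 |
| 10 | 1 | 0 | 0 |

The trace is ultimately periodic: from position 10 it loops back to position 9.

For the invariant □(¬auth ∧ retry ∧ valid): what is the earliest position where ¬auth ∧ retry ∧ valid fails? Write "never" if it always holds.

0

At position 0 the labels are {auth, retry, valid}, so ¬auth ∧ retry ∧ valid is false there. This is the first violation.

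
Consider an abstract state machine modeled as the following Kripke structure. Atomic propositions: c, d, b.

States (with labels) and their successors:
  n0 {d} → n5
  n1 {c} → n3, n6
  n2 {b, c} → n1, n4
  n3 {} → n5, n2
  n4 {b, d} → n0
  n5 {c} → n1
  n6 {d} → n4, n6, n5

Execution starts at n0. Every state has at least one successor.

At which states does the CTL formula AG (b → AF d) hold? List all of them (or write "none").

none

States satisfying b → AF d: {n0, n1, n3, n4, n5, n6}.
States satisfying AG (b → AF d): ∅.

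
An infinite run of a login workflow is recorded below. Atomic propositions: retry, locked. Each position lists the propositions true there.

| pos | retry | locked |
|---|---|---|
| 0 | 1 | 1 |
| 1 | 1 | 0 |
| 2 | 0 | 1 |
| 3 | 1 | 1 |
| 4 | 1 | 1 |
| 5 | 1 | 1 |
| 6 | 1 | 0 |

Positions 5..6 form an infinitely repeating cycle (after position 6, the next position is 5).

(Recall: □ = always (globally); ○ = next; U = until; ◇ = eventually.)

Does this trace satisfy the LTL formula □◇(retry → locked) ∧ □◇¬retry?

Does not hold

◇(retry → locked) holds at every position 0..6, and those are all positions ever visited, so □◇(retry → locked) holds.
◇¬retry must hold at every position from 0 onward. It fails at position 3, so □◇¬retry is false.
At position 0: □◇(retry → locked) is true; □◇¬retry is false; so □◇(retry → locked) ∧ □◇¬retry is false.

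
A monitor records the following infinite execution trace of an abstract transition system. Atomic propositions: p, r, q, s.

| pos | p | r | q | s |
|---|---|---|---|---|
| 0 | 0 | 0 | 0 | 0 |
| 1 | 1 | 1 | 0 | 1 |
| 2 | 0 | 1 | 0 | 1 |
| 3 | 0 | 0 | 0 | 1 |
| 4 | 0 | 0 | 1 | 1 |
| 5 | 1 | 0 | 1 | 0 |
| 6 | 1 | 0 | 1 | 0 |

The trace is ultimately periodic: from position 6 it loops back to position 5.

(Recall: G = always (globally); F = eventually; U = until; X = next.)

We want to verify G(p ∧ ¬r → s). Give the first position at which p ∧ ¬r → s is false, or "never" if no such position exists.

Check p ∧ ¬r → s at each position in order: 0 ✓, 1 ✓, 2 ✓, 3 ✓, 4 ✓.
At position 5 the labels are {p, q}, so p ∧ ¬r → s is false there. This is the first violation.

5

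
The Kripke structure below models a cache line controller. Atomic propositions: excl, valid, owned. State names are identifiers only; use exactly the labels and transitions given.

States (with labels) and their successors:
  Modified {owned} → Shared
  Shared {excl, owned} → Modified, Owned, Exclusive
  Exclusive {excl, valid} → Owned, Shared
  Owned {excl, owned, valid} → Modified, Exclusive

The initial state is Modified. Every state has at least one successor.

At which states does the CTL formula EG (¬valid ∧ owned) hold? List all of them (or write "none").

States satisfying ¬valid ∧ owned: {Modified, Shared}.
States satisfying EG (¬valid ∧ owned): {Modified, Shared}.

{Modified, Shared}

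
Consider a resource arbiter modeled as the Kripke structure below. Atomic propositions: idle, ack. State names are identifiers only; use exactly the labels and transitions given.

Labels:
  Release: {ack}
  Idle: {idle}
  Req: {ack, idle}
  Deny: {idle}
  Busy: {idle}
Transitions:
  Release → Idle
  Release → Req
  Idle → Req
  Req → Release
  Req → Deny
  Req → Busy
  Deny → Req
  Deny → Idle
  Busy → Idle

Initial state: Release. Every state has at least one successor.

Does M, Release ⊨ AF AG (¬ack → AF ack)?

Holds

States satisfying AG (¬ack → AF ack): {Release, Idle, Req, Deny, Busy}.
States satisfying AF AG (¬ack → AF ack): {Release, Idle, Req, Deny, Busy}.
Release ∈ Sat(AF AG (¬ack → AF ack)).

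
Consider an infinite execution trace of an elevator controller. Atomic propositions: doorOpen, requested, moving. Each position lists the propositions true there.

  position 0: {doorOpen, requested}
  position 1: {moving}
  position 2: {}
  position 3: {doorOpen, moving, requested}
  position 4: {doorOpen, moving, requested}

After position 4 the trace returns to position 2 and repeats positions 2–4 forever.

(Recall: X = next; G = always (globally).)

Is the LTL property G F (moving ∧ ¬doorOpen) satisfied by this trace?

Does not hold

F (moving ∧ ¬doorOpen) must hold at every position from 0 onward. It fails at position 2, so G F (moving ∧ ¬doorOpen) is false.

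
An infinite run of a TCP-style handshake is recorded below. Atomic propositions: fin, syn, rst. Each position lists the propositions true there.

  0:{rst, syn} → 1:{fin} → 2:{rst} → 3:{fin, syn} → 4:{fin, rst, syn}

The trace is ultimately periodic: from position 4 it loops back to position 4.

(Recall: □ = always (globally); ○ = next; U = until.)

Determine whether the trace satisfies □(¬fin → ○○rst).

¬fin → ○○rst holds at every position 0..4, and those are all positions ever visited, so □(¬fin → ○○rst) holds.
Positions where ¬fin holds: 0, 2.
Check ○○rst at each: 0→ok, 2→ok.

Satisfied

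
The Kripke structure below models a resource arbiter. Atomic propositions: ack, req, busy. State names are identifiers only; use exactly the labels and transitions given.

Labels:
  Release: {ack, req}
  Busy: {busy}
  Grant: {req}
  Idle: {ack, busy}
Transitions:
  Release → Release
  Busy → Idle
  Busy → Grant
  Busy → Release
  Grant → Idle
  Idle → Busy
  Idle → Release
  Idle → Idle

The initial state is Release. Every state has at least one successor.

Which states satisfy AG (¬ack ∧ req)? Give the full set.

States satisfying ¬ack ∧ req: {Grant}.
States satisfying AG (¬ack ∧ req): ∅.

none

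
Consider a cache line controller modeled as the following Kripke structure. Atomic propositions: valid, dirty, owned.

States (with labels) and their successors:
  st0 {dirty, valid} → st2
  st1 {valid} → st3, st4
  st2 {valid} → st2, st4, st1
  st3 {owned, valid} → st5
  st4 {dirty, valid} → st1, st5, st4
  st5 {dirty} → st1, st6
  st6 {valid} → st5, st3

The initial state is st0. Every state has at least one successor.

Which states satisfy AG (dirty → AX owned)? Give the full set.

States satisfying dirty → AX owned: {st1, st2, st3, st6}.
States satisfying AG (dirty → AX owned): ∅.

none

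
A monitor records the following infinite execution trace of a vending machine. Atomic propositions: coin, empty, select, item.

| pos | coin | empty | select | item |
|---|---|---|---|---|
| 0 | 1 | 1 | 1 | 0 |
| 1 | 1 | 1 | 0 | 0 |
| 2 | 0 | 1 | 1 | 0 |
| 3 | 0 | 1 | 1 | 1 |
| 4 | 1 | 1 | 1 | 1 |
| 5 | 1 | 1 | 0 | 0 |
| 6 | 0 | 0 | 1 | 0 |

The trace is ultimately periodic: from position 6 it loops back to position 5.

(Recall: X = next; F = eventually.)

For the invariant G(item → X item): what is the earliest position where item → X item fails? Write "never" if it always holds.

4

Check item → X item at each position in order: 0 ✓, 1 ✓, 2 ✓, 3 ✓.
At position 4 the labels are {coin, empty, item, select} and the next position 5 has {coin, empty}, so item → X item is false there. This is the first violation.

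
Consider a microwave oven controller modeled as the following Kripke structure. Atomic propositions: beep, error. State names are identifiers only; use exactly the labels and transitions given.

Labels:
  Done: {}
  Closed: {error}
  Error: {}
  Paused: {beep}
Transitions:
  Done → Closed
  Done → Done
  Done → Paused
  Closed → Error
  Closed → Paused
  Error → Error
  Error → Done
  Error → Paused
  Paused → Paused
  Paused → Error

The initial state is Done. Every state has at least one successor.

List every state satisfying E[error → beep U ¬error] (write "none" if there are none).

{Done, Error, Paused}

States satisfying error → beep: {Done, Error, Paused}.
States satisfying ¬error: {Done, Error, Paused}.
States satisfying E[error → beep U ¬error]: {Done, Error, Paused}.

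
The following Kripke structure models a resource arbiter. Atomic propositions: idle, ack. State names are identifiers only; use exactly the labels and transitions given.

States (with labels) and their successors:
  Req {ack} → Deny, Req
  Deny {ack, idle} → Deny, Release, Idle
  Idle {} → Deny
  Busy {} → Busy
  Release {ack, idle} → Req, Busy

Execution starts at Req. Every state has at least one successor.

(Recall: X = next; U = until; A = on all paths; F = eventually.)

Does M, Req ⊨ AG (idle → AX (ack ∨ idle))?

Does not hold

States satisfying idle → AX (ack ∨ idle): {Req, Idle, Busy}.
States satisfying AG (idle → AX (ack ∨ idle)): {Busy}.
Deny is reachable from Req and violates idle → AX (ack ∨ idle), so AG fails at Req.
Req ∉ Sat(AG (idle → AX (ack ∨ idle))).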